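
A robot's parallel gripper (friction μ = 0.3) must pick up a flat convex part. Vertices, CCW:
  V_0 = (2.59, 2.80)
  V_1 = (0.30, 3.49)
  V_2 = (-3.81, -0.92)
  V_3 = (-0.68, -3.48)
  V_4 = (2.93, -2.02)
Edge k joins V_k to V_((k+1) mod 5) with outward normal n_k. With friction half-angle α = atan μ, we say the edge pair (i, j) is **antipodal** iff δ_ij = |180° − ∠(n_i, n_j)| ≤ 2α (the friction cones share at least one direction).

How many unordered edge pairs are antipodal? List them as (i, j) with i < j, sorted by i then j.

α = atan 0.3 = 16.70°;  2α = 33.40°
n_0 = (+0.2885, +0.9575)
n_1 = (-0.7316, +0.6818)
n_2 = (-0.6331, -0.7741)
n_3 = (+0.3749, -0.9271)
n_4 = (+0.9975, +0.0704)
  (0,1): δ = 116.22°  ·
  (0,2): δ = 22.51°  ✓
  (0,3): δ = 38.79°  ·
  (0,4): δ = 110.80°  ·
  (1,2): δ = 86.30°  ·
  (1,3): δ = 25.00°  ✓
  (1,4): δ = 47.02°  ·
  (2,3): δ = 118.70°  ·
  (2,4): δ = 46.69°  ·
  (3,4): δ = 107.99°  ·
antipodal pairs: 2

count = 2; pairs: (0,2), (1,3)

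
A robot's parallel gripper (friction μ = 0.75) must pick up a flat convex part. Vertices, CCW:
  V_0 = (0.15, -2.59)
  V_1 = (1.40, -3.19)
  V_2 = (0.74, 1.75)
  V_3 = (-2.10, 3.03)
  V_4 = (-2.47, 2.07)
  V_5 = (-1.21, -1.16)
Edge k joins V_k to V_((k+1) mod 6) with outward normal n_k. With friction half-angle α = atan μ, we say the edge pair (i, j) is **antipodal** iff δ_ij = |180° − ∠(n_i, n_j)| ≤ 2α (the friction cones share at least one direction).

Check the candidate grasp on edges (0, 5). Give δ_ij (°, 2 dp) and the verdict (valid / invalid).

δ = 159.20°, invalid

α = atan 0.75 = 36.87°;  2α = 73.74°
edge 0: e_0 = (+1.25, -0.60);  n_0 = (-0.4327, -0.9015)
edge 5: e_5 = (+1.36, -1.43);  n_5 = (-0.7246, -0.6891)
∠(n_0, n_5) = 20.80°
δ = |180° − 20.80°| = 159.20°
159.20° > 2α = 73.74°  →  invalid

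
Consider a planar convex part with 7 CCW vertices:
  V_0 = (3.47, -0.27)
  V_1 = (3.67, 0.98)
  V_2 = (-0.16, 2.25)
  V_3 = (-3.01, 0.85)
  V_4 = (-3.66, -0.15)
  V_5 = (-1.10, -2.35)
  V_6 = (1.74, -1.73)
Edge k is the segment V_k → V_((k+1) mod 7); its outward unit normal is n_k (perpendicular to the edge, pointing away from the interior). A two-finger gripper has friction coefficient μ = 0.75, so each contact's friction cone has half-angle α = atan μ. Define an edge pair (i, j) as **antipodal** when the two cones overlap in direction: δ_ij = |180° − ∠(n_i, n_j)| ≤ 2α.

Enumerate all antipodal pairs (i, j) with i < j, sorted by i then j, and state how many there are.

α = atan 0.75 = 36.87°;  2α = 73.74°
n_0 = (+0.9874, -0.1580)
n_1 = (+0.3147, +0.9492)
n_2 = (-0.4409, +0.8976)
n_3 = (-0.8384, +0.5450)
n_4 = (-0.6518, -0.7584)
n_5 = (+0.2133, -0.9770)
n_6 = (+0.6450, -0.7642)
  (0,1): δ = 99.25°  ·
  (0,2): δ = 54.75°  ✓
  (0,3): δ = 23.93°  ✓
  (0,4): δ = 58.42°  ✓
  (0,5): δ = 111.41°  ·
  (0,6): δ = 139.25°  ·
  (1,2): δ = 135.49°  ·
  (1,3): δ = 104.68°  ·
  (1,4): δ = 22.33°  ✓
  (1,5): δ = 30.66°  ✓
  (1,6): δ = 58.51°  ✓
  (2,3): δ = 149.19°  ·
  (2,4): δ = 66.84°  ✓
  (2,5): δ = 13.85°  ✓
  (2,6): δ = 14.00°  ✓
  (3,4): δ = 97.65°  ·
  (3,5): δ = 44.66°  ✓
  (3,6): δ = 16.81°  ✓
  (4,5): δ = 127.01°  ·
  (4,6): δ = 99.16°  ·
  (5,6): δ = 152.15°  ·
antipodal pairs: 11

count = 11; pairs: (0,2), (0,3), (0,4), (1,4), (1,5), (1,6), (2,4), (2,5), (2,6), (3,5), (3,6)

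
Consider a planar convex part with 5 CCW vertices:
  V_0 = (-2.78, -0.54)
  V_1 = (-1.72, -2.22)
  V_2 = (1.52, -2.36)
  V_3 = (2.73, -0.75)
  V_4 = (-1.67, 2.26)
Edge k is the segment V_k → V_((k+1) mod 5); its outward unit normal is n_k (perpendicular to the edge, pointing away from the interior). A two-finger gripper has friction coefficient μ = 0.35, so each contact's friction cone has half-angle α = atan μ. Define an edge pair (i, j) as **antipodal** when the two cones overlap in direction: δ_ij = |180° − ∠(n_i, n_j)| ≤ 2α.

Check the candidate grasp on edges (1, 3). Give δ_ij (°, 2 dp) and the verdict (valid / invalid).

δ = 31.90°, valid

α = atan 0.35 = 19.29°;  2α = 38.58°
edge 1: e_1 = (+3.24, -0.14);  n_1 = (-0.0432, -0.9991)
edge 3: e_3 = (-4.40, +3.01);  n_3 = (+0.5646, +0.8254)
∠(n_1, n_3) = 148.10°
δ = |180° − 148.10°| = 31.90°
31.90° ≤ 2α = 38.58°  →  valid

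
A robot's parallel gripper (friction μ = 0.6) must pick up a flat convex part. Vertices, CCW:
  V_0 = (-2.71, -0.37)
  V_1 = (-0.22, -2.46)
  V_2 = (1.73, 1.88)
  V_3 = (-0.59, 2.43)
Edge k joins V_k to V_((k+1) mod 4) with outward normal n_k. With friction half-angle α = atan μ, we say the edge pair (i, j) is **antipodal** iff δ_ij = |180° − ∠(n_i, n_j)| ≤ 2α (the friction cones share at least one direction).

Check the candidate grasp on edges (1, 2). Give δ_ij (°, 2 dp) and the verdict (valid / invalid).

δ = 79.14°, invalid

α = atan 0.6 = 30.96°;  2α = 61.93°
edge 1: e_1 = (+1.95, +4.34);  n_1 = (+0.9122, -0.4098)
edge 2: e_2 = (-2.32, +0.55);  n_2 = (+0.2307, +0.9730)
∠(n_1, n_2) = 100.86°
δ = |180° − 100.86°| = 79.14°
79.14° > 2α = 61.93°  →  invalid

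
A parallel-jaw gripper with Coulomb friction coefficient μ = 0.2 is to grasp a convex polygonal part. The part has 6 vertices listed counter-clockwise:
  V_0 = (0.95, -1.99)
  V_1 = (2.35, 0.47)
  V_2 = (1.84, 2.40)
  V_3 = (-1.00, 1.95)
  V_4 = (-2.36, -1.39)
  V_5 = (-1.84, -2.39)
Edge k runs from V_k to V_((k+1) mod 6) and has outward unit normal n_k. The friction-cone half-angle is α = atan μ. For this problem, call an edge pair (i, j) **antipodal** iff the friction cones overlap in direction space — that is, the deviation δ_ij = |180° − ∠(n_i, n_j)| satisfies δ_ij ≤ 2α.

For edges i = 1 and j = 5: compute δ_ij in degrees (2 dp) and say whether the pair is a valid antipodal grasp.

α = atan 0.2 = 11.31°;  2α = 22.62°
edge 1: e_1 = (-0.51, +1.93);  n_1 = (+0.9668, +0.2555)
edge 5: e_5 = (+2.79, +0.40);  n_5 = (+0.1419, -0.9899)
∠(n_1, n_5) = 96.64°
δ = |180° − 96.64°| = 83.36°
83.36° > 2α = 22.62°  →  invalid

δ = 83.36°, invalid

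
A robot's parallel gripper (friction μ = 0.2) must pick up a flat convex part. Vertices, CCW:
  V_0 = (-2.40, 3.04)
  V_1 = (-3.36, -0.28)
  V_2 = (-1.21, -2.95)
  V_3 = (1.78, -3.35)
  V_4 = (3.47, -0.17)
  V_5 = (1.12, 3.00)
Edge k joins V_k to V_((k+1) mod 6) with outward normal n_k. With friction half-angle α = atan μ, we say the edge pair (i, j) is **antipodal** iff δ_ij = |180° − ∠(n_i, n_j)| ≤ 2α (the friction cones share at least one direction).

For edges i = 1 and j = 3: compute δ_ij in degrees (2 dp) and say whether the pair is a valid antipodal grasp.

δ = 66.83°, invalid

α = atan 0.2 = 11.31°;  2α = 22.62°
edge 1: e_1 = (+2.15, -2.67);  n_1 = (-0.7789, -0.6272)
edge 3: e_3 = (+1.69, +3.18);  n_3 = (+0.8830, -0.4693)
∠(n_1, n_3) = 113.17°
δ = |180° − 113.17°| = 66.83°
66.83° > 2α = 22.62°  →  invalid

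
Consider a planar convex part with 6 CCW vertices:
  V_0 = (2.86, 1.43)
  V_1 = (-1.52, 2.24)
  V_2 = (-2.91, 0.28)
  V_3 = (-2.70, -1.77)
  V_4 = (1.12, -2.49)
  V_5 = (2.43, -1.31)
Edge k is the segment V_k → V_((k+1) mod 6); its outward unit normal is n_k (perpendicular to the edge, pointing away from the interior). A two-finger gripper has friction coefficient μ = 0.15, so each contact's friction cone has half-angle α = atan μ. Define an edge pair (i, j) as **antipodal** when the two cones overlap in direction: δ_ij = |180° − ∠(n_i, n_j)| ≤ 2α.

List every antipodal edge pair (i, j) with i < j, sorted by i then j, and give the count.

α = atan 0.15 = 8.53°;  2α = 17.06°
n_0 = (+0.1818, +0.9833)
n_1 = (-0.8157, +0.5785)
n_2 = (-0.9948, -0.1019)
n_3 = (-0.1852, -0.9827)
n_4 = (+0.6693, -0.7430)
n_5 = (+0.9879, -0.1550)
  (0,1): δ = 114.87°  ·
  (0,2): δ = 73.67°  ·
  (0,3): δ = 0.20°  ✓
  (0,4): δ = 52.49°  ·
  (0,5): δ = 91.56°  ·
  (1,2): δ = 138.81°  ·
  (1,3): δ = 65.33°  ·
  (1,4): δ = 12.64°  ✓
  (1,5): δ = 26.42°  ·
  (2,3): δ = 106.52°  ·
  (2,4): δ = 53.84°  ·
  (2,5): δ = 14.77°  ✓
  (3,4): δ = 127.31°  ·
  (3,5): δ = 88.24°  ·
  (4,5): δ = 140.93°  ·
antipodal pairs: 3

count = 3; pairs: (0,3), (1,4), (2,5)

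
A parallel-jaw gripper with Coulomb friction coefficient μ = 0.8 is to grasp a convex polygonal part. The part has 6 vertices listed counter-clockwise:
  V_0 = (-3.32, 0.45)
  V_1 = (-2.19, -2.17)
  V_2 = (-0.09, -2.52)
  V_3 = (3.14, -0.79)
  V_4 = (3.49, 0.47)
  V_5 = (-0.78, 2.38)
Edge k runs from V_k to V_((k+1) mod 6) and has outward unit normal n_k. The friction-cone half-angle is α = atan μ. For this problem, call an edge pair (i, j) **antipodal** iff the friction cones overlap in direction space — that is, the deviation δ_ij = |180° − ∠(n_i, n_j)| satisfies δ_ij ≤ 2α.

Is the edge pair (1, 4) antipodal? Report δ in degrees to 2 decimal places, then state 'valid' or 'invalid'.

δ = 14.64°, valid

α = atan 0.8 = 38.66°;  2α = 77.32°
edge 1: e_1 = (+2.10, -0.35);  n_1 = (-0.1644, -0.9864)
edge 4: e_4 = (-4.27, +1.91);  n_4 = (+0.4083, +0.9128)
∠(n_1, n_4) = 165.36°
δ = |180° − 165.36°| = 14.64°
14.64° ≤ 2α = 77.32°  →  valid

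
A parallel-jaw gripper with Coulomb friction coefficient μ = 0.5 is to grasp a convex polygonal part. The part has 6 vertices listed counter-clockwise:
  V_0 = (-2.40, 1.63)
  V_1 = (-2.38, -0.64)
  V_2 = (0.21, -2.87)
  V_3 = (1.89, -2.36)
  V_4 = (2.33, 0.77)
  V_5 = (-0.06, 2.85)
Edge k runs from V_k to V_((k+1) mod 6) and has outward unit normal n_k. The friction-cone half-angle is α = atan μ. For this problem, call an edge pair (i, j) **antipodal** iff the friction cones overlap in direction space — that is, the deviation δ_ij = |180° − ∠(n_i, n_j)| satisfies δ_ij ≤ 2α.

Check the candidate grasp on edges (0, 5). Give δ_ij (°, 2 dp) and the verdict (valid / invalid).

α = atan 0.5 = 26.57°;  2α = 53.13°
edge 0: e_0 = (+0.02, -2.27);  n_0 = (-1.0000, -0.0088)
edge 5: e_5 = (-2.34, -1.22);  n_5 = (-0.4623, +0.8867)
∠(n_0, n_5) = 62.97°
δ = |180° − 62.97°| = 117.03°
117.03° > 2α = 53.13°  →  invalid

δ = 117.03°, invalid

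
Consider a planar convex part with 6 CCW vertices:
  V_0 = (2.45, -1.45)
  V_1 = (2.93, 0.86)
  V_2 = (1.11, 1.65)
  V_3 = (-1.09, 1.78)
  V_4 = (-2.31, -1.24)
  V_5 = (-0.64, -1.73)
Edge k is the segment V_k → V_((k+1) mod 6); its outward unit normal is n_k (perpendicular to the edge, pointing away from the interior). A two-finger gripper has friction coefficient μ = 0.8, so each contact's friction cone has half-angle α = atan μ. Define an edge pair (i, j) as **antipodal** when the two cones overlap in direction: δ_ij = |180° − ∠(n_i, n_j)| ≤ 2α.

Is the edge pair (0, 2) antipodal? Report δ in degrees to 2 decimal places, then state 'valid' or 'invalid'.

α = atan 0.8 = 38.66°;  2α = 77.32°
edge 0: e_0 = (+0.48, +2.31);  n_0 = (+0.9791, -0.2034)
edge 2: e_2 = (-2.20, +0.13);  n_2 = (+0.0590, +0.9983)
∠(n_0, n_2) = 98.36°
δ = |180° − 98.36°| = 81.64°
81.64° > 2α = 77.32°  →  invalid

δ = 81.64°, invalid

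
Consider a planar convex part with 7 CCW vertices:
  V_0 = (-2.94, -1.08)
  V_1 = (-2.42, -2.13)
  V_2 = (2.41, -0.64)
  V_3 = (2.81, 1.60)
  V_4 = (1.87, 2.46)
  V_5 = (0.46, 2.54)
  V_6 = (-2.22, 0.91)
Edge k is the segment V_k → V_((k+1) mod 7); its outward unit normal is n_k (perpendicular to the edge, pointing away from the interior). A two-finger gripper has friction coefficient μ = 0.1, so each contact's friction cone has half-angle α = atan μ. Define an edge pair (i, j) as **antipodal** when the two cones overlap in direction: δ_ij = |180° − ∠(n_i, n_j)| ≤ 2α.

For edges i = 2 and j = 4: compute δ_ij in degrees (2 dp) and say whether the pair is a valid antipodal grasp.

α = atan 0.1 = 5.71°;  2α = 11.42°
edge 2: e_2 = (+0.40, +2.24);  n_2 = (+0.9844, -0.1758)
edge 4: e_4 = (-1.41, +0.08);  n_4 = (+0.0566, +0.9984)
∠(n_2, n_4) = 96.88°
δ = |180° − 96.88°| = 83.12°
83.12° > 2α = 11.42°  →  invalid

δ = 83.12°, invalid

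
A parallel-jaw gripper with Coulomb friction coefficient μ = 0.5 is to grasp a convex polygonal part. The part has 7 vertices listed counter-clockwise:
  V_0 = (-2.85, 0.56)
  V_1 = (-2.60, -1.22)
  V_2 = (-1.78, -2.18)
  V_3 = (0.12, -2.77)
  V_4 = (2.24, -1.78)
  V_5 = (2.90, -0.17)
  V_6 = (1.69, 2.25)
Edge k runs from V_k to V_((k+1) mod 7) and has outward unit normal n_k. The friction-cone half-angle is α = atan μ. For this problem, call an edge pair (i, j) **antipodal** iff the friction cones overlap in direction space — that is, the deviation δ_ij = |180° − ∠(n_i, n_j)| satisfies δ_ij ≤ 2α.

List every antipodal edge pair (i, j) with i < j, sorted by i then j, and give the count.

count = 7; pairs: (0,4), (0,5), (1,5), (2,5), (2,6), (3,6), (4,6)

α = atan 0.5 = 26.57°;  2α = 53.13°
n_0 = (-0.9903, -0.1391)
n_1 = (-0.7604, -0.6495)
n_2 = (-0.2966, -0.9550)
n_3 = (+0.4231, -0.9061)
n_4 = (+0.9253, -0.3793)
n_5 = (+0.8944, +0.4472)
n_6 = (-0.3489, +0.9372)
  (0,1): δ = 147.49°  ·
  (0,2): δ = 115.25°  ·
  (0,3): δ = 72.96°  ·
  (0,4): δ = 30.29°  ✓
  (0,5): δ = 18.57°  ✓
  (0,6): δ = 102.42°  ·
  (1,2): δ = 147.75°  ·
  (1,3): δ = 105.47°  ·
  (1,4): δ = 62.79°  ·
  (1,5): δ = 13.94°  ✓
  (1,6): δ = 69.91°  ·
  (2,3): δ = 137.72°  ·
  (2,4): δ = 95.04°  ·
  (2,5): δ = 46.18°  ✓
  (2,6): δ = 37.67°  ✓
  (3,4): δ = 137.32°  ·
  (3,5): δ = 88.47°  ·
  (3,6): δ = 4.61°  ✓
  (4,5): δ = 131.14°  ·
  (4,6): δ = 47.29°  ✓
  (5,6): δ = 96.15°  ·
antipodal pairs: 7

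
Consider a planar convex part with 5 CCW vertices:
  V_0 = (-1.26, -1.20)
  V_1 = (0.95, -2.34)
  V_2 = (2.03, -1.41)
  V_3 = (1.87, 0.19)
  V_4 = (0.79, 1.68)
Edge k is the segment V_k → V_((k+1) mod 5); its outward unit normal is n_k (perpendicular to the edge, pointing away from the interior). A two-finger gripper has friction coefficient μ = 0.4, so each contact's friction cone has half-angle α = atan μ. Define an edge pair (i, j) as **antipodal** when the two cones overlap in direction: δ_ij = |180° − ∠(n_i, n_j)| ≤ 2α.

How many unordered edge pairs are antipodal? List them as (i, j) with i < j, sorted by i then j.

count = 3; pairs: (0,3), (1,4), (2,4)

α = atan 0.4 = 21.80°;  2α = 43.60°
n_0 = (-0.4584, -0.8887)
n_1 = (+0.6525, -0.7578)
n_2 = (+0.9950, +0.0995)
n_3 = (+0.8097, +0.5869)
n_4 = (-0.8147, +0.5799)
  (0,1): δ = 111.98°  ·
  (0,2): δ = 57.00°  ·
  (0,3): δ = 26.78°  ✓
  (0,4): δ = 81.84°  ·
  (1,2): δ = 125.02°  ·
  (1,3): δ = 94.80°  ·
  (1,4): δ = 13.82°  ✓
  (2,3): δ = 149.77°  ·
  (2,4): δ = 41.15°  ✓
  (3,4): δ = 71.38°  ·
antipodal pairs: 3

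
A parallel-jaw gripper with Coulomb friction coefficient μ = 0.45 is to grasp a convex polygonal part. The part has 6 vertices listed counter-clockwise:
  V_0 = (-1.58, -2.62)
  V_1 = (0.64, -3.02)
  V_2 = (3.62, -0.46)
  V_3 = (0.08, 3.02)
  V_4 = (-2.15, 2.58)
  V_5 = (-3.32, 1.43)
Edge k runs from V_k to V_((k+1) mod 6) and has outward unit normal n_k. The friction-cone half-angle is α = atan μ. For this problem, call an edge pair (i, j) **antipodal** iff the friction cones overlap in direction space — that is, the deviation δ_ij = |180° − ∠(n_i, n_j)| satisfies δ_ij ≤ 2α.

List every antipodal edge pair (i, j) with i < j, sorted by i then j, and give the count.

count = 5; pairs: (0,2), (0,3), (1,3), (1,4), (2,5)

α = atan 0.45 = 24.23°;  2α = 48.46°
n_0 = (-0.1773, -0.9842)
n_1 = (+0.6516, -0.7585)
n_2 = (+0.7010, +0.7131)
n_3 = (-0.1936, +0.9811)
n_4 = (-0.7010, +0.7132)
n_5 = (-0.9188, -0.3947)
  (0,1): δ = 129.12°  ·
  (0,2): δ = 34.30°  ✓
  (0,3): δ = 21.38°  ✓
  (0,4): δ = 54.72°  ·
  (0,5): δ = 123.46°  ·
  (1,2): δ = 85.17°  ·
  (1,3): δ = 29.50°  ✓
  (1,4): δ = 3.84°  ✓
  (1,5): δ = 72.59°  ·
  (2,3): δ = 124.33°  ·
  (2,4): δ = 90.98°  ·
  (2,5): δ = 22.24°  ✓
  (3,4): δ = 146.66°  ·
  (3,5): δ = 77.91°  ·
  (4,5): δ = 111.26°  ·
antipodal pairs: 5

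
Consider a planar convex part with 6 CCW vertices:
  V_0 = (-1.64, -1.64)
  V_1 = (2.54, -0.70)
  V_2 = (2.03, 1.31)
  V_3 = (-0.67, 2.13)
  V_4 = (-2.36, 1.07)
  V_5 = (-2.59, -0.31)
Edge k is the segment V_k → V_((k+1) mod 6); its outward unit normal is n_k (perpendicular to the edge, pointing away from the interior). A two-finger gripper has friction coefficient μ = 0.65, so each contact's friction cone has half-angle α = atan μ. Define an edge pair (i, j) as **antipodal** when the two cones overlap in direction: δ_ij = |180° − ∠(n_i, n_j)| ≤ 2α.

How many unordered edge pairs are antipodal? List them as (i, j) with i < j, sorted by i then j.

count = 5; pairs: (0,2), (0,3), (1,4), (1,5), (2,5)

α = atan 0.65 = 33.02°;  2α = 66.05°
n_0 = (+0.2194, -0.9756)
n_1 = (+0.9693, +0.2459)
n_2 = (+0.2906, +0.9568)
n_3 = (-0.5314, +0.8472)
n_4 = (-0.9864, +0.1644)
n_5 = (-0.8137, -0.5812)
  (0,1): δ = 88.44°  ·
  (0,2): δ = 29.57°  ✓
  (0,3): δ = 19.42°  ✓
  (0,4): δ = 67.86°  ·
  (0,5): δ = 112.86°  ·
  (1,2): δ = 121.13°  ·
  (1,3): δ = 72.14°  ·
  (1,4): δ = 23.70°  ✓
  (1,5): δ = 21.30°  ✓
  (2,3): δ = 131.01°  ·
  (2,4): δ = 82.57°  ·
  (2,5): δ = 37.57°  ✓
  (3,4): δ = 131.56°  ·
  (3,5): δ = 86.56°  ·
  (4,5): δ = 135.00°  ·
antipodal pairs: 5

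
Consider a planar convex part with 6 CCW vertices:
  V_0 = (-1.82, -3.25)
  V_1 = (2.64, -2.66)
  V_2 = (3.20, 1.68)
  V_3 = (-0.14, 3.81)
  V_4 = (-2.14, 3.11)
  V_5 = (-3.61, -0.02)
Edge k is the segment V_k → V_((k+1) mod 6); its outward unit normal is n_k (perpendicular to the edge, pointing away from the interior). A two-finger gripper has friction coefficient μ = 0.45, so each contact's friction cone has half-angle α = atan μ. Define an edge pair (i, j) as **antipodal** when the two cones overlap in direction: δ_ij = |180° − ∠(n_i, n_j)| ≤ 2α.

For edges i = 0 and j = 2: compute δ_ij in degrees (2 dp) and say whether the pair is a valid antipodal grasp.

α = atan 0.45 = 24.23°;  2α = 48.46°
edge 0: e_0 = (+4.46, +0.59);  n_0 = (+0.1311, -0.9914)
edge 2: e_2 = (-3.34, +2.13);  n_2 = (+0.5377, +0.8431)
∠(n_0, n_2) = 139.94°
δ = |180° − 139.94°| = 40.06°
40.06° ≤ 2α = 48.46°  →  valid

δ = 40.06°, valid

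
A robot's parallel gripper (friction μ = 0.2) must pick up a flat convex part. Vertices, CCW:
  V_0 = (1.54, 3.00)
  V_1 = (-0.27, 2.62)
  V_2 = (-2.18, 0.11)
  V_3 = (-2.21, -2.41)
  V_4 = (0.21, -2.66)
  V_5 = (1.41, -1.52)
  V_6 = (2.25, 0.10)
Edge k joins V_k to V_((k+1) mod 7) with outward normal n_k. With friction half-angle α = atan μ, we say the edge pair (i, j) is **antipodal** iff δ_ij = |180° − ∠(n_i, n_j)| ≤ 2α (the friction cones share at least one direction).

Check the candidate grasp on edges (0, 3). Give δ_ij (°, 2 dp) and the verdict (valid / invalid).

δ = 17.75°, valid

α = atan 0.2 = 11.31°;  2α = 22.62°
edge 0: e_0 = (-1.81, -0.38);  n_0 = (-0.2055, +0.9787)
edge 3: e_3 = (+2.42, -0.25);  n_3 = (-0.1028, -0.9947)
∠(n_0, n_3) = 162.25°
δ = |180° − 162.25°| = 17.75°
17.75° ≤ 2α = 22.62°  →  valid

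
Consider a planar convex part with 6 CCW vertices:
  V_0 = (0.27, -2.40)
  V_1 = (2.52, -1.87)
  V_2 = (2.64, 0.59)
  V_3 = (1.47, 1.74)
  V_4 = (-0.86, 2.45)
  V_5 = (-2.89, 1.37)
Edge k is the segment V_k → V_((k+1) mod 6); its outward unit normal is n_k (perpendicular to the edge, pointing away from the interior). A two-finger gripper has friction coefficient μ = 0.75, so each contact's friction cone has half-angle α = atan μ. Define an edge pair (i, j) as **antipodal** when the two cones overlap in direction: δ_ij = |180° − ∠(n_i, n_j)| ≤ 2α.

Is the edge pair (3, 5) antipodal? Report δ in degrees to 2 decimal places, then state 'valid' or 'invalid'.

δ = 33.08°, valid

α = atan 0.75 = 36.87°;  2α = 73.74°
edge 3: e_3 = (-2.33, +0.71);  n_3 = (+0.2915, +0.9566)
edge 5: e_5 = (+3.16, -3.77);  n_5 = (-0.7664, -0.6424)
∠(n_3, n_5) = 146.92°
δ = |180° − 146.92°| = 33.08°
33.08° ≤ 2α = 73.74°  →  valid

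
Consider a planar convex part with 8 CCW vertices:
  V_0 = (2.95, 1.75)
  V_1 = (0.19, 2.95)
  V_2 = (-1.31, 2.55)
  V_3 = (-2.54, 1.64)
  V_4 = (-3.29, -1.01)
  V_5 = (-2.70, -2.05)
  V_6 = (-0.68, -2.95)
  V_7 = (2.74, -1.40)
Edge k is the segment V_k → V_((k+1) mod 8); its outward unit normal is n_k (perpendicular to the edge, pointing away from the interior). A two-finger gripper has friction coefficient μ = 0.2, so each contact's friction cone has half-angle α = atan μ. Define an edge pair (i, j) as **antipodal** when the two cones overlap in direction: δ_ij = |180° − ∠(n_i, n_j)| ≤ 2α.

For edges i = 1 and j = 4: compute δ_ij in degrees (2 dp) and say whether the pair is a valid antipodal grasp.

α = atan 0.2 = 11.31°;  2α = 22.62°
edge 1: e_1 = (-1.50, -0.40);  n_1 = (-0.2577, +0.9662)
edge 4: e_4 = (+0.59, -1.04);  n_4 = (-0.8698, -0.4934)
∠(n_1, n_4) = 104.64°
δ = |180° − 104.64°| = 75.36°
75.36° > 2α = 22.62°  →  invalid

δ = 75.36°, invalid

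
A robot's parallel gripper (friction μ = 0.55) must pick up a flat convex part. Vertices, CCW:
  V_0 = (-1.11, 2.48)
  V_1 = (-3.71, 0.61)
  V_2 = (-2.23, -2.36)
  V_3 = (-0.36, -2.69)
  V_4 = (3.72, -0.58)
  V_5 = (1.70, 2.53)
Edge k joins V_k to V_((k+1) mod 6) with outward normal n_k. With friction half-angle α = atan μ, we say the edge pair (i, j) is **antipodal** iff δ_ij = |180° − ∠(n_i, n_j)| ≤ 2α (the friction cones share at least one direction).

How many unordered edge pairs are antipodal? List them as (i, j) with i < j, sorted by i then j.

count = 6; pairs: (0,2), (0,3), (1,4), (2,4), (2,5), (3,5)

α = atan 0.55 = 28.81°;  2α = 57.62°
n_0 = (-0.5839, +0.8118)
n_1 = (-0.8950, -0.4460)
n_2 = (-0.1738, -0.9848)
n_3 = (+0.4594, -0.8882)
n_4 = (+0.8386, +0.5447)
n_5 = (-0.0178, +0.9998)
  (0,1): δ = 99.24°  ·
  (0,2): δ = 45.73°  ✓
  (0,3): δ = 8.38°  ✓
  (0,4): δ = 87.28°  ·
  (0,5): δ = 145.29°  ·
  (1,2): δ = 126.50°  ·
  (1,3): δ = 89.14°  ·
  (1,4): δ = 6.52°  ✓
  (1,5): δ = 64.53°  ·
  (2,3): δ = 142.65°  ·
  (2,4): δ = 46.99°  ✓
  (2,5): δ = 11.03°  ✓
  (3,4): δ = 84.34°  ·
  (3,5): δ = 26.33°  ✓
  (4,5): δ = 121.99°  ·
antipodal pairs: 6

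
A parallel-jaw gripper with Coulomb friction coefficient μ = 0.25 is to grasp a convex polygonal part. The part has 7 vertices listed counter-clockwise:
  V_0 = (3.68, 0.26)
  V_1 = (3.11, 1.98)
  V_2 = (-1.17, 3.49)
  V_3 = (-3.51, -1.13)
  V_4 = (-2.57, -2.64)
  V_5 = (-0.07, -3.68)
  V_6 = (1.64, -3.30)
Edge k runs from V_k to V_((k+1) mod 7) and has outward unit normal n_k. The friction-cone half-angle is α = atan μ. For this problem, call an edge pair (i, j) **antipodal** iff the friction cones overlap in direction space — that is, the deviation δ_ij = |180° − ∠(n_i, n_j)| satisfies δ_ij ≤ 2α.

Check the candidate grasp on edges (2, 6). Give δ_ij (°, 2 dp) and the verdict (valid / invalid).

δ = 2.95°, valid

α = atan 0.25 = 14.04°;  2α = 28.07°
edge 2: e_2 = (-2.34, -4.62);  n_2 = (-0.8921, +0.4518)
edge 6: e_6 = (+2.04, +3.56);  n_6 = (+0.8676, -0.4972)
∠(n_2, n_6) = 177.05°
δ = |180° − 177.05°| = 2.95°
2.95° ≤ 2α = 28.07°  →  valid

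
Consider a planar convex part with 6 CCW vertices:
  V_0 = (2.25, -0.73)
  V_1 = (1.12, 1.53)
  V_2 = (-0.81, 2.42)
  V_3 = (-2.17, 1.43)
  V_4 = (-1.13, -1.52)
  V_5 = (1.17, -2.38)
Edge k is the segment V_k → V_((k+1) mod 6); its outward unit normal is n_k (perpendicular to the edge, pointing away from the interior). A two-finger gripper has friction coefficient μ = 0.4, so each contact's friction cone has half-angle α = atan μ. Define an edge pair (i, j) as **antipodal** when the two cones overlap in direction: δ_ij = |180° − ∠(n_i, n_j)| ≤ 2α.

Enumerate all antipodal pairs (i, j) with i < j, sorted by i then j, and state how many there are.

α = atan 0.4 = 21.80°;  2α = 43.60°
n_0 = (+0.8944, +0.4472)
n_1 = (+0.4188, +0.9081)
n_2 = (-0.5885, +0.8085)
n_3 = (-0.9431, -0.3325)
n_4 = (-0.3502, -0.9367)
n_5 = (+0.8367, -0.5477)
  (0,1): δ = 141.32°  ·
  (0,2): δ = 80.51°  ·
  (0,3): δ = 7.15°  ✓
  (0,4): δ = 42.93°  ✓
  (0,5): δ = 120.23°  ·
  (1,2): δ = 119.19°  ·
  (1,3): δ = 45.82°  ·
  (1,4): δ = 4.25°  ✓
  (1,5): δ = 81.55°  ·
  (2,3): δ = 106.63°  ·
  (2,4): δ = 56.55°  ·
  (2,5): δ = 20.74°  ✓
  (3,4): δ = 129.92°  ·
  (3,5): δ = 52.63°  ·
  (4,5): δ = 102.71°  ·
antipodal pairs: 4

count = 4; pairs: (0,3), (0,4), (1,4), (2,5)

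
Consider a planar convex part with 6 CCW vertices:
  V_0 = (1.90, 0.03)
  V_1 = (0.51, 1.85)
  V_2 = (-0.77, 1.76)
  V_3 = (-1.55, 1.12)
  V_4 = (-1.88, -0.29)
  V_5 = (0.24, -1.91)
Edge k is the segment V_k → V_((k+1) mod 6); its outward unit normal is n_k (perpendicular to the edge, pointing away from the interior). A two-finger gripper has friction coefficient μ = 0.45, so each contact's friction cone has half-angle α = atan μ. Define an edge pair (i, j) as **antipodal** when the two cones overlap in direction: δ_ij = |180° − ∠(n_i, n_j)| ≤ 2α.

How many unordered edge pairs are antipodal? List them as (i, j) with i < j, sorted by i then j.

count = 5; pairs: (0,4), (1,4), (1,5), (2,5), (3,5)

α = atan 0.45 = 24.23°;  2α = 48.46°
n_0 = (+0.7947, +0.6070)
n_1 = (-0.0701, +0.9975)
n_2 = (-0.6343, +0.7731)
n_3 = (-0.9737, +0.2279)
n_4 = (-0.6072, -0.7946)
n_5 = (+0.7598, -0.6501)
  (0,1): δ = 123.35°  ·
  (0,2): δ = 88.00°  ·
  (0,3): δ = 50.54°  ·
  (0,4): δ = 15.24°  ✓
  (0,5): δ = 102.08°  ·
  (1,2): δ = 144.65°  ·
  (1,3): δ = 107.19°  ·
  (1,4): δ = 41.41°  ✓
  (1,5): δ = 45.43°  ✓
  (2,3): δ = 142.54°  ·
  (2,4): δ = 76.75°  ·
  (2,5): δ = 10.08°  ✓
  (3,4): δ = 114.21°  ·
  (3,5): δ = 27.38°  ✓
  (4,5): δ = 93.17°  ·
antipodal pairs: 5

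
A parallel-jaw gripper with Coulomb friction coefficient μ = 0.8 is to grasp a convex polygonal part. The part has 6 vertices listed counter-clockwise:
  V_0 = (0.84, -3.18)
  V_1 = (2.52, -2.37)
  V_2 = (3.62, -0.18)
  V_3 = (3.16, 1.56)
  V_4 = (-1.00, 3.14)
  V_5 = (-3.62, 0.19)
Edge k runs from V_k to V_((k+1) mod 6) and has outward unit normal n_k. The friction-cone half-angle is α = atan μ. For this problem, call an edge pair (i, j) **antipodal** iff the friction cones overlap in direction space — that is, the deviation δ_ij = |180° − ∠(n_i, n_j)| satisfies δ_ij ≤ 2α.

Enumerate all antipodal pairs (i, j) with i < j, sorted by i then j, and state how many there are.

count = 6; pairs: (0,3), (0,4), (1,4), (2,4), (2,5), (3,5)

α = atan 0.8 = 38.66°;  2α = 77.32°
n_0 = (+0.4343, -0.9008)
n_1 = (+0.8936, -0.4488)
n_2 = (+0.9668, +0.2556)
n_3 = (+0.3551, +0.9348)
n_4 = (-0.7477, +0.6640)
n_5 = (-0.6029, -0.7978)
  (0,1): δ = 142.41°  ·
  (0,2): δ = 100.93°  ·
  (0,3): δ = 46.54°  ✓
  (0,4): δ = 22.65°  ✓
  (0,5): δ = 117.18°  ·
  (1,2): δ = 138.52°  ·
  (1,3): δ = 84.13°  ·
  (1,4): δ = 14.94°  ✓
  (1,5): δ = 79.59°  ·
  (2,3): δ = 125.61°  ·
  (2,4): δ = 56.42°  ✓
  (2,5): δ = 38.12°  ✓
  (3,4): δ = 110.81°  ·
  (3,5): δ = 16.28°  ✓
  (4,5): δ = 85.47°  ·
antipodal pairs: 6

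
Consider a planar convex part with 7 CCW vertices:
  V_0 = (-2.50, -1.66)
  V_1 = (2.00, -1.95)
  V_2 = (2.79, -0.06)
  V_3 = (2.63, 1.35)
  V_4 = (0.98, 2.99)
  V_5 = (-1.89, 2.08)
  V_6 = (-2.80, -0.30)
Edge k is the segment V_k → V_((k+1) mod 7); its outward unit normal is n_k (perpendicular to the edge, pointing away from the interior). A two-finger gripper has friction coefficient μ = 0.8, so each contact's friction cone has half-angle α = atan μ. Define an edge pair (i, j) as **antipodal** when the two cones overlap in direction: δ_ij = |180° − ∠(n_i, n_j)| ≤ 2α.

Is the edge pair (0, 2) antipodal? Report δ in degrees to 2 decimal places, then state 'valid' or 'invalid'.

α = atan 0.8 = 38.66°;  2α = 77.32°
edge 0: e_0 = (+4.50, -0.29);  n_0 = (-0.0643, -0.9979)
edge 2: e_2 = (-0.16, +1.41);  n_2 = (+0.9936, +0.1128)
∠(n_0, n_2) = 100.16°
δ = |180° − 100.16°| = 79.84°
79.84° > 2α = 77.32°  →  invalid

δ = 79.84°, invalid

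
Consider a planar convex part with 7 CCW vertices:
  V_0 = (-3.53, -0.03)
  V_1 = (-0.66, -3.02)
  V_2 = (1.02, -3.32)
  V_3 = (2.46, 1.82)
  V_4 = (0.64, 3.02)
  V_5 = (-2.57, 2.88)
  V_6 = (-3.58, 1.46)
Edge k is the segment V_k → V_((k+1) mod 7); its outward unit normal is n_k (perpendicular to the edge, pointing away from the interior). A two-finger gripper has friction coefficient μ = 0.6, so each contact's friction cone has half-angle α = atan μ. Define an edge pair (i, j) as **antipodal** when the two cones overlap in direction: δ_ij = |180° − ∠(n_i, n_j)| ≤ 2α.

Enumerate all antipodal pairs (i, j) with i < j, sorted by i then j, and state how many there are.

count = 8; pairs: (0,2), (0,3), (0,4), (1,3), (1,4), (2,5), (2,6), (3,6)

α = atan 0.6 = 30.96°;  2α = 61.93°
n_0 = (-0.7214, -0.6925)
n_1 = (-0.1758, -0.9844)
n_2 = (+0.9629, -0.2698)
n_3 = (+0.5505, +0.8349)
n_4 = (-0.0436, +0.9991)
n_5 = (-0.8149, +0.5796)
n_6 = (-0.9994, -0.0335)
  (0,1): δ = 143.95°  ·
  (0,2): δ = 59.48°  ✓
  (0,3): δ = 12.77°  ✓
  (0,4): δ = 48.67°  ✓
  (0,5): δ = 100.75°  ·
  (0,6): δ = 138.10°  ·
  (1,2): δ = 95.53°  ·
  (1,3): δ = 23.27°  ✓
  (1,4): δ = 12.62°  ✓
  (1,5): δ = 64.70°  ·
  (1,6): δ = 102.05°  ·
  (2,3): δ = 107.75°  ·
  (2,4): δ = 71.85°  ·
  (2,5): δ = 19.77°  ✓
  (2,6): δ = 17.57°  ✓
  (3,4): δ = 144.10°  ·
  (3,5): δ = 92.02°  ·
  (3,6): δ = 54.68°  ✓
  (4,5): δ = 127.92°  ·
  (4,6): δ = 90.58°  ·
  (5,6): δ = 142.66°  ·
antipodal pairs: 8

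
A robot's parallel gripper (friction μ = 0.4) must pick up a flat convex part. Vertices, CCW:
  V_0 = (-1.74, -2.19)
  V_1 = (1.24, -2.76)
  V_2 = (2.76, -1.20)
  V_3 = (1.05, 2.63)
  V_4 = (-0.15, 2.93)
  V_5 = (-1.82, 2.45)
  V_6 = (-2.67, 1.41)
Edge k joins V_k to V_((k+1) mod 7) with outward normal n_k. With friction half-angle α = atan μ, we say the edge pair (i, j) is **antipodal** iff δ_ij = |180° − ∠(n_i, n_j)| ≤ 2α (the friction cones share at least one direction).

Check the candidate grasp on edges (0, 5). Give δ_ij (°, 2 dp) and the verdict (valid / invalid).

α = atan 0.4 = 21.80°;  2α = 43.60°
edge 0: e_0 = (+2.98, -0.57);  n_0 = (-0.1879, -0.9822)
edge 5: e_5 = (-0.85, -1.04);  n_5 = (-0.7743, +0.6328)
∠(n_0, n_5) = 118.43°
δ = |180° − 118.43°| = 61.57°
61.57° > 2α = 43.60°  →  invalid

δ = 61.57°, invalid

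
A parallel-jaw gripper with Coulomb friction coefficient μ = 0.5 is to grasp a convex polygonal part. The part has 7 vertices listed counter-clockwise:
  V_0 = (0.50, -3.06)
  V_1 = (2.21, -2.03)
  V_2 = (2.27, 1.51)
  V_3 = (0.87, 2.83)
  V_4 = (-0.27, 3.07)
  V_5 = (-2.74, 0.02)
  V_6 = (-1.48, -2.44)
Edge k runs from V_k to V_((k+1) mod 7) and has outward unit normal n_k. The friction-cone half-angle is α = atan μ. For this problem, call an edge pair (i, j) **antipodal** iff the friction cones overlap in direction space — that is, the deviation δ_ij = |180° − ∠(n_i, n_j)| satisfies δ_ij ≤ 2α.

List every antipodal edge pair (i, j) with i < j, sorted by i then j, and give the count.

count = 8; pairs: (0,3), (0,4), (1,4), (1,5), (2,5), (2,6), (3,5), (3,6)

α = atan 0.5 = 26.57°;  2α = 53.13°
n_0 = (+0.5160, -0.8566)
n_1 = (+0.9999, -0.0169)
n_2 = (+0.6860, +0.7276)
n_3 = (+0.2060, +0.9785)
n_4 = (-0.7771, +0.6293)
n_5 = (-0.8900, -0.4559)
n_6 = (-0.2988, -0.9543)
  (0,1): δ = 122.03°  ·
  (0,2): δ = 74.38°  ·
  (0,3): δ = 42.95°  ✓
  (0,4): δ = 19.94°  ✓
  (0,5): δ = 86.06°  ·
  (0,6): δ = 131.55°  ·
  (1,2): δ = 132.34°  ·
  (1,3): δ = 100.92°  ·
  (1,4): δ = 38.03°  ✓
  (1,5): δ = 28.09°  ✓
  (1,6): δ = 73.58°  ·
  (2,3): δ = 148.57°  ·
  (2,4): δ = 85.69°  ·
  (2,5): δ = 19.56°  ✓
  (2,6): δ = 25.93°  ✓
  (3,4): δ = 117.11°  ·
  (3,5): δ = 50.99°  ✓
  (3,6): δ = 5.50°  ✓
  (4,5): δ = 113.88°  ·
  (4,6): δ = 68.39°  ·
  (5,6): δ = 134.51°  ·
antipodal pairs: 8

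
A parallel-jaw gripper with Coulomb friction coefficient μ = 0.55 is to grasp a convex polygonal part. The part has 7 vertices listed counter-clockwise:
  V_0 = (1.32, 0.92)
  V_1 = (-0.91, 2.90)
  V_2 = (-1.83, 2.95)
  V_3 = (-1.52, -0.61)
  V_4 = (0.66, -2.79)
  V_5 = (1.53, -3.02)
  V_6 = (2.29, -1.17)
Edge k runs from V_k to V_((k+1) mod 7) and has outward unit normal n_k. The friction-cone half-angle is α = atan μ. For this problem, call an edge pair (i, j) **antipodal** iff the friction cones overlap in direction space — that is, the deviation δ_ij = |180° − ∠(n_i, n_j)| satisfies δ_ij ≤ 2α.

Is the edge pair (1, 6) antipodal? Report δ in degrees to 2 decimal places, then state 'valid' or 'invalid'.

α = atan 0.55 = 28.81°;  2α = 57.62°
edge 1: e_1 = (-0.92, +0.05);  n_1 = (+0.0543, +0.9985)
edge 6: e_6 = (-0.97, +2.09);  n_6 = (+0.9071, +0.4210)
∠(n_1, n_6) = 61.99°
δ = |180° − 61.99°| = 118.01°
118.01° > 2α = 57.62°  →  invalid

δ = 118.01°, invalid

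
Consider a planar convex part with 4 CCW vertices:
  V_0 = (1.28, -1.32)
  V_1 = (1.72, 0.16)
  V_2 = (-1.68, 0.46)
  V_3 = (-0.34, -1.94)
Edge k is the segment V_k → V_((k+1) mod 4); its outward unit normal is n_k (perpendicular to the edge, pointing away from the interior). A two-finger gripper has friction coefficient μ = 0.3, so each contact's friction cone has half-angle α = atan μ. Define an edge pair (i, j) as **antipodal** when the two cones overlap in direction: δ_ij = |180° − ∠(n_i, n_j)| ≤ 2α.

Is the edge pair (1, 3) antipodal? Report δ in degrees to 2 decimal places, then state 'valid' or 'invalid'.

α = atan 0.3 = 16.70°;  2α = 33.40°
edge 1: e_1 = (-3.40, +0.30);  n_1 = (+0.0879, +0.9961)
edge 3: e_3 = (+1.62, +0.62);  n_3 = (+0.3574, -0.9339)
∠(n_1, n_3) = 154.01°
δ = |180° − 154.01°| = 25.99°
25.99° ≤ 2α = 33.40°  →  valid

δ = 25.99°, valid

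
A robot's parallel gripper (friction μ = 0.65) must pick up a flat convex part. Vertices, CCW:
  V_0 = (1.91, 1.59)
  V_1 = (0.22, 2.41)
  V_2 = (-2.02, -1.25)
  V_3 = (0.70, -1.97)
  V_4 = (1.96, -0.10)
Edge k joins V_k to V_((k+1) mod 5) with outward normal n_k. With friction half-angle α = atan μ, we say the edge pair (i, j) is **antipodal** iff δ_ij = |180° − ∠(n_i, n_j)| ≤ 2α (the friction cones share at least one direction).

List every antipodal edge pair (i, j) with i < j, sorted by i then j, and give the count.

α = atan 0.65 = 33.02°;  2α = 66.05°
n_0 = (+0.4365, +0.8997)
n_1 = (-0.8529, +0.5220)
n_2 = (-0.2559, -0.9667)
n_3 = (+0.8293, -0.5588)
n_4 = (+0.9996, +0.0296)
  (0,1): δ = 95.58°  ·
  (0,2): δ = 11.06°  ✓
  (0,3): δ = 81.91°  ·
  (0,4): δ = 117.58°  ·
  (1,2): δ = 73.36°  ·
  (1,3): δ = 2.50°  ✓
  (1,4): δ = 33.16°  ✓
  (2,3): δ = 109.15°  ·
  (2,4): δ = 73.48°  ·
  (3,4): δ = 144.33°  ·
antipodal pairs: 3

count = 3; pairs: (0,2), (1,3), (1,4)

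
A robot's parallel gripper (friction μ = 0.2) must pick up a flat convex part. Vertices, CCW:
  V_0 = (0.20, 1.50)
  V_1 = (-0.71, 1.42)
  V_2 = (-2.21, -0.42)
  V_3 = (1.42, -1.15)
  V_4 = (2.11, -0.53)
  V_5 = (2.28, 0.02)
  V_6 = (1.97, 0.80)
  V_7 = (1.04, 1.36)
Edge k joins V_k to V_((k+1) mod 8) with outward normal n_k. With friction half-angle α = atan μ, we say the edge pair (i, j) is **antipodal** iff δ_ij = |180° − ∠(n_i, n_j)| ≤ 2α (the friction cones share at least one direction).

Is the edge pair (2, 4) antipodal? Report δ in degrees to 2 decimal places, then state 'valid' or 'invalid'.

α = atan 0.2 = 11.31°;  2α = 22.62°
edge 2: e_2 = (+3.63, -0.73);  n_2 = (-0.1972, -0.9804)
edge 4: e_4 = (+0.17, +0.55);  n_4 = (+0.9554, -0.2953)
∠(n_2, n_4) = 84.19°
δ = |180° − 84.19°| = 95.81°
95.81° > 2α = 22.62°  →  invalid

δ = 95.81°, invalid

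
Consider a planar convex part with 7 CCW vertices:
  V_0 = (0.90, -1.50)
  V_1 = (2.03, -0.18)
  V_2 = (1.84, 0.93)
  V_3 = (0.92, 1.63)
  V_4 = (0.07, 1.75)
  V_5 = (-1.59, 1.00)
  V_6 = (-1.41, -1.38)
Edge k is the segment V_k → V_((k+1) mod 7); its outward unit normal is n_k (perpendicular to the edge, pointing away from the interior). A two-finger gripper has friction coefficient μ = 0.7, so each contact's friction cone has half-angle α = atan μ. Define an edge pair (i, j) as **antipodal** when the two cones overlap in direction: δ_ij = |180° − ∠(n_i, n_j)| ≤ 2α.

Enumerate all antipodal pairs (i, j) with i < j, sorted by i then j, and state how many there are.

count = 8; pairs: (0,3), (0,4), (0,5), (1,5), (2,5), (2,6), (3,6), (4,6)

α = atan 0.7 = 34.99°;  2α = 69.98°
n_0 = (+0.7597, -0.6503)
n_1 = (+0.9857, +0.1687)
n_2 = (+0.6055, +0.7958)
n_3 = (+0.1398, +0.9902)
n_4 = (-0.4117, +0.9113)
n_5 = (-0.9972, -0.0754)
n_6 = (-0.0519, -0.9987)
  (0,1): δ = 129.72°  ·
  (0,2): δ = 86.70°  ·
  (0,3): δ = 57.47°  ✓
  (0,4): δ = 25.12°  ✓
  (0,5): δ = 44.89°  ✓
  (0,6): δ = 127.59°  ·
  (1,2): δ = 136.98°  ·
  (1,3): δ = 107.75°  ·
  (1,4): δ = 75.40°  ·
  (1,5): δ = 5.39°  ✓
  (1,6): δ = 77.31°  ·
  (2,3): δ = 150.77°  ·
  (2,4): δ = 118.42°  ·
  (2,5): δ = 48.41°  ✓
  (2,6): δ = 34.29°  ✓
  (3,4): δ = 147.65°  ·
  (3,5): δ = 77.64°  ·
  (3,6): δ = 5.06°  ✓
  (4,5): δ = 109.99°  ·
  (4,6): δ = 27.29°  ✓
  (5,6): δ = 97.30°  ·
antipodal pairs: 8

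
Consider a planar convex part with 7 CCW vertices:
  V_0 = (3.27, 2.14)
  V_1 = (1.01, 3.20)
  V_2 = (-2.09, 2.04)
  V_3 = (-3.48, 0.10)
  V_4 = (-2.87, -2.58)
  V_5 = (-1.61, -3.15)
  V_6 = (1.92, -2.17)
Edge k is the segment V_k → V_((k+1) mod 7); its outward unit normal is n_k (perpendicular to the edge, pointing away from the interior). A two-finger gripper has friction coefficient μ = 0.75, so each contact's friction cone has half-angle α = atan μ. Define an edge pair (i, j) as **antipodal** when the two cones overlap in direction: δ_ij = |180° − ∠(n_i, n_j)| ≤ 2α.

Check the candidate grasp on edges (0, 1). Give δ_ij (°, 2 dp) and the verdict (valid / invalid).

α = atan 0.75 = 36.87°;  2α = 73.74°
edge 0: e_0 = (-2.26, +1.06);  n_0 = (+0.4246, +0.9054)
edge 1: e_1 = (-3.10, -1.16);  n_1 = (-0.3505, +0.9366)
∠(n_0, n_1) = 45.64°
δ = |180° − 45.64°| = 134.36°
134.36° > 2α = 73.74°  →  invalid

δ = 134.36°, invalid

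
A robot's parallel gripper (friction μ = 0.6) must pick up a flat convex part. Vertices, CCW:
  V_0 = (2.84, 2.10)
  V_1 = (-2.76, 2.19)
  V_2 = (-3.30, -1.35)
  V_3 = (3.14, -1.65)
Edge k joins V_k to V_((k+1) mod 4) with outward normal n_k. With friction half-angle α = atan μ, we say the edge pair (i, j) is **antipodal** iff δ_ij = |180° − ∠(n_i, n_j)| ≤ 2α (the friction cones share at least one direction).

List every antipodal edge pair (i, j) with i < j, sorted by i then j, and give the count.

α = atan 0.6 = 30.96°;  2α = 61.93°
n_0 = (+0.0161, +0.9999)
n_1 = (-0.9886, +0.1508)
n_2 = (-0.0465, -0.9989)
n_3 = (+0.9968, +0.0797)
  (0,1): δ = 97.75°  ·
  (0,2): δ = 1.75°  ✓
  (0,3): δ = 95.49°  ·
  (1,2): δ = 83.99°  ·
  (1,3): δ = 13.25°  ✓
  (2,3): δ = 82.76°  ·
antipodal pairs: 2

count = 2; pairs: (0,2), (1,3)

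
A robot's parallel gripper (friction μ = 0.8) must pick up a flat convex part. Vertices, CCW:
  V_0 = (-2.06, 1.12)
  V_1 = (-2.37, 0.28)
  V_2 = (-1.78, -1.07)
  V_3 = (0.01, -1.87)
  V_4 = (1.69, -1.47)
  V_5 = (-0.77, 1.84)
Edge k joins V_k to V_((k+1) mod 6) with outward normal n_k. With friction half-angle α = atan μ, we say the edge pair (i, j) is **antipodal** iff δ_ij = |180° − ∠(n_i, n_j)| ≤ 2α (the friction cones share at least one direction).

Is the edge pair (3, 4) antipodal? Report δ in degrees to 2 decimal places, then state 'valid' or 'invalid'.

δ = 66.77°, valid

α = atan 0.8 = 38.66°;  2α = 77.32°
edge 3: e_3 = (+1.68, +0.40);  n_3 = (+0.2316, -0.9728)
edge 4: e_4 = (-2.46, +3.31);  n_4 = (+0.8026, +0.5965)
∠(n_3, n_4) = 113.23°
δ = |180° − 113.23°| = 66.77°
66.77° ≤ 2α = 77.32°  →  valid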